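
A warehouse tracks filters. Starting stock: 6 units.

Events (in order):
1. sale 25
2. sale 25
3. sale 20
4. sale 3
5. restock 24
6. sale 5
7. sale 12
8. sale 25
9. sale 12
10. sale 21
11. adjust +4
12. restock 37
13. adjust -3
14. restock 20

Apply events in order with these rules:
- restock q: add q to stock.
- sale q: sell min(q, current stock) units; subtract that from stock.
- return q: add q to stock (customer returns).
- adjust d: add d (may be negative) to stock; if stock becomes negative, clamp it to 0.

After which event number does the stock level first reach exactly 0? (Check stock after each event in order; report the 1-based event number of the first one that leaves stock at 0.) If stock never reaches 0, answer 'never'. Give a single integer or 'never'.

Answer: 1

Derivation:
Processing events:
Start: stock = 6
  Event 1 (sale 25): sell min(25,6)=6. stock: 6 - 6 = 0. total_sold = 6
  Event 2 (sale 25): sell min(25,0)=0. stock: 0 - 0 = 0. total_sold = 6
  Event 3 (sale 20): sell min(20,0)=0. stock: 0 - 0 = 0. total_sold = 6
  Event 4 (sale 3): sell min(3,0)=0. stock: 0 - 0 = 0. total_sold = 6
  Event 5 (restock 24): 0 + 24 = 24
  Event 6 (sale 5): sell min(5,24)=5. stock: 24 - 5 = 19. total_sold = 11
  Event 7 (sale 12): sell min(12,19)=12. stock: 19 - 12 = 7. total_sold = 23
  Event 8 (sale 25): sell min(25,7)=7. stock: 7 - 7 = 0. total_sold = 30
  Event 9 (sale 12): sell min(12,0)=0. stock: 0 - 0 = 0. total_sold = 30
  Event 10 (sale 21): sell min(21,0)=0. stock: 0 - 0 = 0. total_sold = 30
  Event 11 (adjust +4): 0 + 4 = 4
  Event 12 (restock 37): 4 + 37 = 41
  Event 13 (adjust -3): 41 + -3 = 38
  Event 14 (restock 20): 38 + 20 = 58
Final: stock = 58, total_sold = 30

First zero at event 1.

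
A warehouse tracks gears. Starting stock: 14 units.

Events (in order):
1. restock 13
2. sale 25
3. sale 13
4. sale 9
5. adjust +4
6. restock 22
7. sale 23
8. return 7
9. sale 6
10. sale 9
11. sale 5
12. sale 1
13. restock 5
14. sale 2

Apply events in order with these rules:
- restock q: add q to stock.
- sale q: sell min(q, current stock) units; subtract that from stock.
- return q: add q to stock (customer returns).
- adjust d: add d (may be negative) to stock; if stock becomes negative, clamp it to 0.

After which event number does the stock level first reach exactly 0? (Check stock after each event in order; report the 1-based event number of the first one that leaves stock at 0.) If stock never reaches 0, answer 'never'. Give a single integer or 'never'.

Answer: 3

Derivation:
Processing events:
Start: stock = 14
  Event 1 (restock 13): 14 + 13 = 27
  Event 2 (sale 25): sell min(25,27)=25. stock: 27 - 25 = 2. total_sold = 25
  Event 3 (sale 13): sell min(13,2)=2. stock: 2 - 2 = 0. total_sold = 27
  Event 4 (sale 9): sell min(9,0)=0. stock: 0 - 0 = 0. total_sold = 27
  Event 5 (adjust +4): 0 + 4 = 4
  Event 6 (restock 22): 4 + 22 = 26
  Event 7 (sale 23): sell min(23,26)=23. stock: 26 - 23 = 3. total_sold = 50
  Event 8 (return 7): 3 + 7 = 10
  Event 9 (sale 6): sell min(6,10)=6. stock: 10 - 6 = 4. total_sold = 56
  Event 10 (sale 9): sell min(9,4)=4. stock: 4 - 4 = 0. total_sold = 60
  Event 11 (sale 5): sell min(5,0)=0. stock: 0 - 0 = 0. total_sold = 60
  Event 12 (sale 1): sell min(1,0)=0. stock: 0 - 0 = 0. total_sold = 60
  Event 13 (restock 5): 0 + 5 = 5
  Event 14 (sale 2): sell min(2,5)=2. stock: 5 - 2 = 3. total_sold = 62
Final: stock = 3, total_sold = 62

First zero at event 3.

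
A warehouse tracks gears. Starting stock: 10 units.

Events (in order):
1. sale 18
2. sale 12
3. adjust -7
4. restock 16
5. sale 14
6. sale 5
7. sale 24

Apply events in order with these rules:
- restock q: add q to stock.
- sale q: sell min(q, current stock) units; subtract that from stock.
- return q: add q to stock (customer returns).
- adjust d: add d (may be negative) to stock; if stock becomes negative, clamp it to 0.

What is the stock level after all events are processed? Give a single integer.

Processing events:
Start: stock = 10
  Event 1 (sale 18): sell min(18,10)=10. stock: 10 - 10 = 0. total_sold = 10
  Event 2 (sale 12): sell min(12,0)=0. stock: 0 - 0 = 0. total_sold = 10
  Event 3 (adjust -7): 0 + -7 = 0 (clamped to 0)
  Event 4 (restock 16): 0 + 16 = 16
  Event 5 (sale 14): sell min(14,16)=14. stock: 16 - 14 = 2. total_sold = 24
  Event 6 (sale 5): sell min(5,2)=2. stock: 2 - 2 = 0. total_sold = 26
  Event 7 (sale 24): sell min(24,0)=0. stock: 0 - 0 = 0. total_sold = 26
Final: stock = 0, total_sold = 26

Answer: 0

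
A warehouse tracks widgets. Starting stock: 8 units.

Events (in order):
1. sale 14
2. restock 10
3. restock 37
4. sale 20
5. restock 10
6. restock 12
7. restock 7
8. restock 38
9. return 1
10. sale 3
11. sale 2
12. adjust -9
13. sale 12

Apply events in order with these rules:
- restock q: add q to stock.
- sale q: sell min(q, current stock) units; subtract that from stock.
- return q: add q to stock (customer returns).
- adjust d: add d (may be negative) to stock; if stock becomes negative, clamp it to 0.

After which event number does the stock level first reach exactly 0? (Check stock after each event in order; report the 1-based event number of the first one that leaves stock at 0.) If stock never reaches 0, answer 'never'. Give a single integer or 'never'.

Answer: 1

Derivation:
Processing events:
Start: stock = 8
  Event 1 (sale 14): sell min(14,8)=8. stock: 8 - 8 = 0. total_sold = 8
  Event 2 (restock 10): 0 + 10 = 10
  Event 3 (restock 37): 10 + 37 = 47
  Event 4 (sale 20): sell min(20,47)=20. stock: 47 - 20 = 27. total_sold = 28
  Event 5 (restock 10): 27 + 10 = 37
  Event 6 (restock 12): 37 + 12 = 49
  Event 7 (restock 7): 49 + 7 = 56
  Event 8 (restock 38): 56 + 38 = 94
  Event 9 (return 1): 94 + 1 = 95
  Event 10 (sale 3): sell min(3,95)=3. stock: 95 - 3 = 92. total_sold = 31
  Event 11 (sale 2): sell min(2,92)=2. stock: 92 - 2 = 90. total_sold = 33
  Event 12 (adjust -9): 90 + -9 = 81
  Event 13 (sale 12): sell min(12,81)=12. stock: 81 - 12 = 69. total_sold = 45
Final: stock = 69, total_sold = 45

First zero at event 1.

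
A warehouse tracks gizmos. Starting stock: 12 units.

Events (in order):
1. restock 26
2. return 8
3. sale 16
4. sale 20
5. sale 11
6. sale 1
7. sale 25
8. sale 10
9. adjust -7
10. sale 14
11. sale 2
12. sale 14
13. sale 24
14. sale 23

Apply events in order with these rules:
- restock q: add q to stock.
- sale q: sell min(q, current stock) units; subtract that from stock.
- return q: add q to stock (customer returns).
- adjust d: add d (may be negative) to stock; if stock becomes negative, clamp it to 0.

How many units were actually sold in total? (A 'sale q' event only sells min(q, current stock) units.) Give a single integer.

Processing events:
Start: stock = 12
  Event 1 (restock 26): 12 + 26 = 38
  Event 2 (return 8): 38 + 8 = 46
  Event 3 (sale 16): sell min(16,46)=16. stock: 46 - 16 = 30. total_sold = 16
  Event 4 (sale 20): sell min(20,30)=20. stock: 30 - 20 = 10. total_sold = 36
  Event 5 (sale 11): sell min(11,10)=10. stock: 10 - 10 = 0. total_sold = 46
  Event 6 (sale 1): sell min(1,0)=0. stock: 0 - 0 = 0. total_sold = 46
  Event 7 (sale 25): sell min(25,0)=0. stock: 0 - 0 = 0. total_sold = 46
  Event 8 (sale 10): sell min(10,0)=0. stock: 0 - 0 = 0. total_sold = 46
  Event 9 (adjust -7): 0 + -7 = 0 (clamped to 0)
  Event 10 (sale 14): sell min(14,0)=0. stock: 0 - 0 = 0. total_sold = 46
  Event 11 (sale 2): sell min(2,0)=0. stock: 0 - 0 = 0. total_sold = 46
  Event 12 (sale 14): sell min(14,0)=0. stock: 0 - 0 = 0. total_sold = 46
  Event 13 (sale 24): sell min(24,0)=0. stock: 0 - 0 = 0. total_sold = 46
  Event 14 (sale 23): sell min(23,0)=0. stock: 0 - 0 = 0. total_sold = 46
Final: stock = 0, total_sold = 46

Answer: 46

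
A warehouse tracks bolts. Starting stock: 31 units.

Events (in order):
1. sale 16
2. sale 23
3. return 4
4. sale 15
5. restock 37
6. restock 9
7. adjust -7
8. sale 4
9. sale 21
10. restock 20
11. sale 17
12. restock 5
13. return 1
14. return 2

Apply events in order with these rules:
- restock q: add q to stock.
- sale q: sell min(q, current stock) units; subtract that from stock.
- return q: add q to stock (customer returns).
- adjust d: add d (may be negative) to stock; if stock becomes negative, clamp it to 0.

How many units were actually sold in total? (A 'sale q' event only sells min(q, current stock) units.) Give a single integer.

Answer: 77

Derivation:
Processing events:
Start: stock = 31
  Event 1 (sale 16): sell min(16,31)=16. stock: 31 - 16 = 15. total_sold = 16
  Event 2 (sale 23): sell min(23,15)=15. stock: 15 - 15 = 0. total_sold = 31
  Event 3 (return 4): 0 + 4 = 4
  Event 4 (sale 15): sell min(15,4)=4. stock: 4 - 4 = 0. total_sold = 35
  Event 5 (restock 37): 0 + 37 = 37
  Event 6 (restock 9): 37 + 9 = 46
  Event 7 (adjust -7): 46 + -7 = 39
  Event 8 (sale 4): sell min(4,39)=4. stock: 39 - 4 = 35. total_sold = 39
  Event 9 (sale 21): sell min(21,35)=21. stock: 35 - 21 = 14. total_sold = 60
  Event 10 (restock 20): 14 + 20 = 34
  Event 11 (sale 17): sell min(17,34)=17. stock: 34 - 17 = 17. total_sold = 77
  Event 12 (restock 5): 17 + 5 = 22
  Event 13 (return 1): 22 + 1 = 23
  Event 14 (return 2): 23 + 2 = 25
Final: stock = 25, total_sold = 77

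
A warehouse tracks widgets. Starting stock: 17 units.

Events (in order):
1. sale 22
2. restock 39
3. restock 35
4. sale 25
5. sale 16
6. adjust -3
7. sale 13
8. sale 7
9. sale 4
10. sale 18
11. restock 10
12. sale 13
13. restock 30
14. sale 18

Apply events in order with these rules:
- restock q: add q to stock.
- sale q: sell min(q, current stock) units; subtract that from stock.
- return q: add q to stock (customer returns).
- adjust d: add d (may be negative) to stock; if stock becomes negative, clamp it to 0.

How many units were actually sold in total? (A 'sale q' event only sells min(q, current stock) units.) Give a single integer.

Answer: 116

Derivation:
Processing events:
Start: stock = 17
  Event 1 (sale 22): sell min(22,17)=17. stock: 17 - 17 = 0. total_sold = 17
  Event 2 (restock 39): 0 + 39 = 39
  Event 3 (restock 35): 39 + 35 = 74
  Event 4 (sale 25): sell min(25,74)=25. stock: 74 - 25 = 49. total_sold = 42
  Event 5 (sale 16): sell min(16,49)=16. stock: 49 - 16 = 33. total_sold = 58
  Event 6 (adjust -3): 33 + -3 = 30
  Event 7 (sale 13): sell min(13,30)=13. stock: 30 - 13 = 17. total_sold = 71
  Event 8 (sale 7): sell min(7,17)=7. stock: 17 - 7 = 10. total_sold = 78
  Event 9 (sale 4): sell min(4,10)=4. stock: 10 - 4 = 6. total_sold = 82
  Event 10 (sale 18): sell min(18,6)=6. stock: 6 - 6 = 0. total_sold = 88
  Event 11 (restock 10): 0 + 10 = 10
  Event 12 (sale 13): sell min(13,10)=10. stock: 10 - 10 = 0. total_sold = 98
  Event 13 (restock 30): 0 + 30 = 30
  Event 14 (sale 18): sell min(18,30)=18. stock: 30 - 18 = 12. total_sold = 116
Final: stock = 12, total_sold = 116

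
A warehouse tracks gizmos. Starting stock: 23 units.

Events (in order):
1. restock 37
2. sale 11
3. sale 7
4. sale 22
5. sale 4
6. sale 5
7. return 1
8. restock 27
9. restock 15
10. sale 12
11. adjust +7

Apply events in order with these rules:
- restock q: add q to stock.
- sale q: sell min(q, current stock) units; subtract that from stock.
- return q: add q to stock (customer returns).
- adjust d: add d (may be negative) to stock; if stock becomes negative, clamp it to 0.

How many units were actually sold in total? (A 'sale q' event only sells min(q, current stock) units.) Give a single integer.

Answer: 61

Derivation:
Processing events:
Start: stock = 23
  Event 1 (restock 37): 23 + 37 = 60
  Event 2 (sale 11): sell min(11,60)=11. stock: 60 - 11 = 49. total_sold = 11
  Event 3 (sale 7): sell min(7,49)=7. stock: 49 - 7 = 42. total_sold = 18
  Event 4 (sale 22): sell min(22,42)=22. stock: 42 - 22 = 20. total_sold = 40
  Event 5 (sale 4): sell min(4,20)=4. stock: 20 - 4 = 16. total_sold = 44
  Event 6 (sale 5): sell min(5,16)=5. stock: 16 - 5 = 11. total_sold = 49
  Event 7 (return 1): 11 + 1 = 12
  Event 8 (restock 27): 12 + 27 = 39
  Event 9 (restock 15): 39 + 15 = 54
  Event 10 (sale 12): sell min(12,54)=12. stock: 54 - 12 = 42. total_sold = 61
  Event 11 (adjust +7): 42 + 7 = 49
Final: stock = 49, total_sold = 61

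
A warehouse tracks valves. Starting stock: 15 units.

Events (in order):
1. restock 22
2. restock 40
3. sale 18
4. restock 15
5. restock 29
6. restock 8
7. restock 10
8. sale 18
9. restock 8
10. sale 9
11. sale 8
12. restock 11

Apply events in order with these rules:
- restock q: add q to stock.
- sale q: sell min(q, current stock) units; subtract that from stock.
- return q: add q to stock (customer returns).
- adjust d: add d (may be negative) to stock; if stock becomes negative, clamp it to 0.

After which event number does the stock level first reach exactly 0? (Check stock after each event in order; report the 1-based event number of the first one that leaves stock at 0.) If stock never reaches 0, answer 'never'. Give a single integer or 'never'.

Answer: never

Derivation:
Processing events:
Start: stock = 15
  Event 1 (restock 22): 15 + 22 = 37
  Event 2 (restock 40): 37 + 40 = 77
  Event 3 (sale 18): sell min(18,77)=18. stock: 77 - 18 = 59. total_sold = 18
  Event 4 (restock 15): 59 + 15 = 74
  Event 5 (restock 29): 74 + 29 = 103
  Event 6 (restock 8): 103 + 8 = 111
  Event 7 (restock 10): 111 + 10 = 121
  Event 8 (sale 18): sell min(18,121)=18. stock: 121 - 18 = 103. total_sold = 36
  Event 9 (restock 8): 103 + 8 = 111
  Event 10 (sale 9): sell min(9,111)=9. stock: 111 - 9 = 102. total_sold = 45
  Event 11 (sale 8): sell min(8,102)=8. stock: 102 - 8 = 94. total_sold = 53
  Event 12 (restock 11): 94 + 11 = 105
Final: stock = 105, total_sold = 53

Stock never reaches 0.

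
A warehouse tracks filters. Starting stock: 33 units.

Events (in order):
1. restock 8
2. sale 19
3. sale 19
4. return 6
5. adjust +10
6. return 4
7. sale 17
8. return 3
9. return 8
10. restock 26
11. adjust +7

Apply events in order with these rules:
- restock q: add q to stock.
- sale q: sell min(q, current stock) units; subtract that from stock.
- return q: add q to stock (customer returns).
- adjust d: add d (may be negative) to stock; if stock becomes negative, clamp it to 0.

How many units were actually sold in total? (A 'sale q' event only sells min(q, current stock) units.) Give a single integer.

Processing events:
Start: stock = 33
  Event 1 (restock 8): 33 + 8 = 41
  Event 2 (sale 19): sell min(19,41)=19. stock: 41 - 19 = 22. total_sold = 19
  Event 3 (sale 19): sell min(19,22)=19. stock: 22 - 19 = 3. total_sold = 38
  Event 4 (return 6): 3 + 6 = 9
  Event 5 (adjust +10): 9 + 10 = 19
  Event 6 (return 4): 19 + 4 = 23
  Event 7 (sale 17): sell min(17,23)=17. stock: 23 - 17 = 6. total_sold = 55
  Event 8 (return 3): 6 + 3 = 9
  Event 9 (return 8): 9 + 8 = 17
  Event 10 (restock 26): 17 + 26 = 43
  Event 11 (adjust +7): 43 + 7 = 50
Final: stock = 50, total_sold = 55

Answer: 55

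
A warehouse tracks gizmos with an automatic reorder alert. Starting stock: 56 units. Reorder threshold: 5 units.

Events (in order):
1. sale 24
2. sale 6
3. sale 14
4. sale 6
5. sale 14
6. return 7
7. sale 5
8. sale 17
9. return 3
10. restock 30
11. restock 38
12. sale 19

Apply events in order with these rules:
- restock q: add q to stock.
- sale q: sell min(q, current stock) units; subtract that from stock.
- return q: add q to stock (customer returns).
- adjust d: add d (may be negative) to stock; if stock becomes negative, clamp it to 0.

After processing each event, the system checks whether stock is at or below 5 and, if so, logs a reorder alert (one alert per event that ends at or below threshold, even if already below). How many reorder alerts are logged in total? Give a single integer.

Answer: 4

Derivation:
Processing events:
Start: stock = 56
  Event 1 (sale 24): sell min(24,56)=24. stock: 56 - 24 = 32. total_sold = 24
  Event 2 (sale 6): sell min(6,32)=6. stock: 32 - 6 = 26. total_sold = 30
  Event 3 (sale 14): sell min(14,26)=14. stock: 26 - 14 = 12. total_sold = 44
  Event 4 (sale 6): sell min(6,12)=6. stock: 12 - 6 = 6. total_sold = 50
  Event 5 (sale 14): sell min(14,6)=6. stock: 6 - 6 = 0. total_sold = 56
  Event 6 (return 7): 0 + 7 = 7
  Event 7 (sale 5): sell min(5,7)=5. stock: 7 - 5 = 2. total_sold = 61
  Event 8 (sale 17): sell min(17,2)=2. stock: 2 - 2 = 0. total_sold = 63
  Event 9 (return 3): 0 + 3 = 3
  Event 10 (restock 30): 3 + 30 = 33
  Event 11 (restock 38): 33 + 38 = 71
  Event 12 (sale 19): sell min(19,71)=19. stock: 71 - 19 = 52. total_sold = 82
Final: stock = 52, total_sold = 82

Checking against threshold 5:
  After event 1: stock=32 > 5
  After event 2: stock=26 > 5
  After event 3: stock=12 > 5
  After event 4: stock=6 > 5
  After event 5: stock=0 <= 5 -> ALERT
  After event 6: stock=7 > 5
  After event 7: stock=2 <= 5 -> ALERT
  After event 8: stock=0 <= 5 -> ALERT
  After event 9: stock=3 <= 5 -> ALERT
  After event 10: stock=33 > 5
  After event 11: stock=71 > 5
  After event 12: stock=52 > 5
Alert events: [5, 7, 8, 9]. Count = 4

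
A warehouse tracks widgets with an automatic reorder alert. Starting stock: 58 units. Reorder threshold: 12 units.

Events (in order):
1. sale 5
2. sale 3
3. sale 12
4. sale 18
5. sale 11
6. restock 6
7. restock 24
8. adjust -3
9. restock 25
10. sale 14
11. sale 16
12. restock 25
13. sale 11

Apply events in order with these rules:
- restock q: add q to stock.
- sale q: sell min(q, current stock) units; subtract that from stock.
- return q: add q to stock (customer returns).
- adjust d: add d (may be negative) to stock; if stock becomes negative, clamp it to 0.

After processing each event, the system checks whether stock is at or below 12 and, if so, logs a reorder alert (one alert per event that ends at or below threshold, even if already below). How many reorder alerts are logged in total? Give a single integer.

Processing events:
Start: stock = 58
  Event 1 (sale 5): sell min(5,58)=5. stock: 58 - 5 = 53. total_sold = 5
  Event 2 (sale 3): sell min(3,53)=3. stock: 53 - 3 = 50. total_sold = 8
  Event 3 (sale 12): sell min(12,50)=12. stock: 50 - 12 = 38. total_sold = 20
  Event 4 (sale 18): sell min(18,38)=18. stock: 38 - 18 = 20. total_sold = 38
  Event 5 (sale 11): sell min(11,20)=11. stock: 20 - 11 = 9. total_sold = 49
  Event 6 (restock 6): 9 + 6 = 15
  Event 7 (restock 24): 15 + 24 = 39
  Event 8 (adjust -3): 39 + -3 = 36
  Event 9 (restock 25): 36 + 25 = 61
  Event 10 (sale 14): sell min(14,61)=14. stock: 61 - 14 = 47. total_sold = 63
  Event 11 (sale 16): sell min(16,47)=16. stock: 47 - 16 = 31. total_sold = 79
  Event 12 (restock 25): 31 + 25 = 56
  Event 13 (sale 11): sell min(11,56)=11. stock: 56 - 11 = 45. total_sold = 90
Final: stock = 45, total_sold = 90

Checking against threshold 12:
  After event 1: stock=53 > 12
  After event 2: stock=50 > 12
  After event 3: stock=38 > 12
  After event 4: stock=20 > 12
  After event 5: stock=9 <= 12 -> ALERT
  After event 6: stock=15 > 12
  After event 7: stock=39 > 12
  After event 8: stock=36 > 12
  After event 9: stock=61 > 12
  After event 10: stock=47 > 12
  After event 11: stock=31 > 12
  After event 12: stock=56 > 12
  After event 13: stock=45 > 12
Alert events: [5]. Count = 1

Answer: 1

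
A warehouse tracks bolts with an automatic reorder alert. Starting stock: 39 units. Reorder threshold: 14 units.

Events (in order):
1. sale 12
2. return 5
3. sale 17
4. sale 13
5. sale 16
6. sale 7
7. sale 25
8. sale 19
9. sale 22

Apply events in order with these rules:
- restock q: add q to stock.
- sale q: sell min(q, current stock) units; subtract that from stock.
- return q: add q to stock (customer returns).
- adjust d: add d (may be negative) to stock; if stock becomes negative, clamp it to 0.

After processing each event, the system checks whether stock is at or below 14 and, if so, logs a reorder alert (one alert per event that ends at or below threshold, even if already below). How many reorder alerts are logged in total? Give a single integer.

Processing events:
Start: stock = 39
  Event 1 (sale 12): sell min(12,39)=12. stock: 39 - 12 = 27. total_sold = 12
  Event 2 (return 5): 27 + 5 = 32
  Event 3 (sale 17): sell min(17,32)=17. stock: 32 - 17 = 15. total_sold = 29
  Event 4 (sale 13): sell min(13,15)=13. stock: 15 - 13 = 2. total_sold = 42
  Event 5 (sale 16): sell min(16,2)=2. stock: 2 - 2 = 0. total_sold = 44
  Event 6 (sale 7): sell min(7,0)=0. stock: 0 - 0 = 0. total_sold = 44
  Event 7 (sale 25): sell min(25,0)=0. stock: 0 - 0 = 0. total_sold = 44
  Event 8 (sale 19): sell min(19,0)=0. stock: 0 - 0 = 0. total_sold = 44
  Event 9 (sale 22): sell min(22,0)=0. stock: 0 - 0 = 0. total_sold = 44
Final: stock = 0, total_sold = 44

Checking against threshold 14:
  After event 1: stock=27 > 14
  After event 2: stock=32 > 14
  After event 3: stock=15 > 14
  After event 4: stock=2 <= 14 -> ALERT
  After event 5: stock=0 <= 14 -> ALERT
  After event 6: stock=0 <= 14 -> ALERT
  After event 7: stock=0 <= 14 -> ALERT
  After event 8: stock=0 <= 14 -> ALERT
  After event 9: stock=0 <= 14 -> ALERT
Alert events: [4, 5, 6, 7, 8, 9]. Count = 6

Answer: 6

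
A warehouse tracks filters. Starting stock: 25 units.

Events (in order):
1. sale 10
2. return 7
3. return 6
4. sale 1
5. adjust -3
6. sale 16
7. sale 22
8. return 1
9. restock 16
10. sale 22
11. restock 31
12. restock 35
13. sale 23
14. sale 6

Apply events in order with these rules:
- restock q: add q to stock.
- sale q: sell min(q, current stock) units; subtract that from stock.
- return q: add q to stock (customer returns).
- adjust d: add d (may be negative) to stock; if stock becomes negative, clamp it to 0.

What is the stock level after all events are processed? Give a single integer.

Processing events:
Start: stock = 25
  Event 1 (sale 10): sell min(10,25)=10. stock: 25 - 10 = 15. total_sold = 10
  Event 2 (return 7): 15 + 7 = 22
  Event 3 (return 6): 22 + 6 = 28
  Event 4 (sale 1): sell min(1,28)=1. stock: 28 - 1 = 27. total_sold = 11
  Event 5 (adjust -3): 27 + -3 = 24
  Event 6 (sale 16): sell min(16,24)=16. stock: 24 - 16 = 8. total_sold = 27
  Event 7 (sale 22): sell min(22,8)=8. stock: 8 - 8 = 0. total_sold = 35
  Event 8 (return 1): 0 + 1 = 1
  Event 9 (restock 16): 1 + 16 = 17
  Event 10 (sale 22): sell min(22,17)=17. stock: 17 - 17 = 0. total_sold = 52
  Event 11 (restock 31): 0 + 31 = 31
  Event 12 (restock 35): 31 + 35 = 66
  Event 13 (sale 23): sell min(23,66)=23. stock: 66 - 23 = 43. total_sold = 75
  Event 14 (sale 6): sell min(6,43)=6. stock: 43 - 6 = 37. total_sold = 81
Final: stock = 37, total_sold = 81

Answer: 37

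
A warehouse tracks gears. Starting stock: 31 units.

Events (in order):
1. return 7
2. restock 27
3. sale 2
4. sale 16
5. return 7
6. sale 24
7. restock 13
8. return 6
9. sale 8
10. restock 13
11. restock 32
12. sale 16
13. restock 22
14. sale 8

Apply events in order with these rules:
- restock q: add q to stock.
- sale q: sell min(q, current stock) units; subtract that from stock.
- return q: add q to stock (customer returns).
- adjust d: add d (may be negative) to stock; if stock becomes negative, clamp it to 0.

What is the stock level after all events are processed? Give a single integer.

Processing events:
Start: stock = 31
  Event 1 (return 7): 31 + 7 = 38
  Event 2 (restock 27): 38 + 27 = 65
  Event 3 (sale 2): sell min(2,65)=2. stock: 65 - 2 = 63. total_sold = 2
  Event 4 (sale 16): sell min(16,63)=16. stock: 63 - 16 = 47. total_sold = 18
  Event 5 (return 7): 47 + 7 = 54
  Event 6 (sale 24): sell min(24,54)=24. stock: 54 - 24 = 30. total_sold = 42
  Event 7 (restock 13): 30 + 13 = 43
  Event 8 (return 6): 43 + 6 = 49
  Event 9 (sale 8): sell min(8,49)=8. stock: 49 - 8 = 41. total_sold = 50
  Event 10 (restock 13): 41 + 13 = 54
  Event 11 (restock 32): 54 + 32 = 86
  Event 12 (sale 16): sell min(16,86)=16. stock: 86 - 16 = 70. total_sold = 66
  Event 13 (restock 22): 70 + 22 = 92
  Event 14 (sale 8): sell min(8,92)=8. stock: 92 - 8 = 84. total_sold = 74
Final: stock = 84, total_sold = 74

Answer: 84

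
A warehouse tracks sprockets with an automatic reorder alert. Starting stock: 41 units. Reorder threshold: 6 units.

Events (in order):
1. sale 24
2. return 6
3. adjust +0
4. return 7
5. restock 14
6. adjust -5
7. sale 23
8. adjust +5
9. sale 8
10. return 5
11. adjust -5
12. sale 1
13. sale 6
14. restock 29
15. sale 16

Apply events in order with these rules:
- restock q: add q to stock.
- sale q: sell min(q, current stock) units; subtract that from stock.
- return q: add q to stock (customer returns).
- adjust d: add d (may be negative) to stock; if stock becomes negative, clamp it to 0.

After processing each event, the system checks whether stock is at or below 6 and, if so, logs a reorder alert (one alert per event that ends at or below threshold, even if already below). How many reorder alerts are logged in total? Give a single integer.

Answer: 1

Derivation:
Processing events:
Start: stock = 41
  Event 1 (sale 24): sell min(24,41)=24. stock: 41 - 24 = 17. total_sold = 24
  Event 2 (return 6): 17 + 6 = 23
  Event 3 (adjust +0): 23 + 0 = 23
  Event 4 (return 7): 23 + 7 = 30
  Event 5 (restock 14): 30 + 14 = 44
  Event 6 (adjust -5): 44 + -5 = 39
  Event 7 (sale 23): sell min(23,39)=23. stock: 39 - 23 = 16. total_sold = 47
  Event 8 (adjust +5): 16 + 5 = 21
  Event 9 (sale 8): sell min(8,21)=8. stock: 21 - 8 = 13. total_sold = 55
  Event 10 (return 5): 13 + 5 = 18
  Event 11 (adjust -5): 18 + -5 = 13
  Event 12 (sale 1): sell min(1,13)=1. stock: 13 - 1 = 12. total_sold = 56
  Event 13 (sale 6): sell min(6,12)=6. stock: 12 - 6 = 6. total_sold = 62
  Event 14 (restock 29): 6 + 29 = 35
  Event 15 (sale 16): sell min(16,35)=16. stock: 35 - 16 = 19. total_sold = 78
Final: stock = 19, total_sold = 78

Checking against threshold 6:
  After event 1: stock=17 > 6
  After event 2: stock=23 > 6
  After event 3: stock=23 > 6
  After event 4: stock=30 > 6
  After event 5: stock=44 > 6
  After event 6: stock=39 > 6
  After event 7: stock=16 > 6
  After event 8: stock=21 > 6
  After event 9: stock=13 > 6
  After event 10: stock=18 > 6
  After event 11: stock=13 > 6
  After event 12: stock=12 > 6
  After event 13: stock=6 <= 6 -> ALERT
  After event 14: stock=35 > 6
  After event 15: stock=19 > 6
Alert events: [13]. Count = 1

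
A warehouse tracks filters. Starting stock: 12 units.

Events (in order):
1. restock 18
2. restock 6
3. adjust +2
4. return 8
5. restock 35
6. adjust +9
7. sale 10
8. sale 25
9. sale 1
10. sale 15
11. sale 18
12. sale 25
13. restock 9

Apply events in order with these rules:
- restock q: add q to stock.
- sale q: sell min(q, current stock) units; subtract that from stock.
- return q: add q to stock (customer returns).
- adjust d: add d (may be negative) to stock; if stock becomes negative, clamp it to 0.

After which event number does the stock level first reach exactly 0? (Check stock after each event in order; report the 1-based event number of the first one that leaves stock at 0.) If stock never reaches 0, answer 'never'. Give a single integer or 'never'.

Answer: 12

Derivation:
Processing events:
Start: stock = 12
  Event 1 (restock 18): 12 + 18 = 30
  Event 2 (restock 6): 30 + 6 = 36
  Event 3 (adjust +2): 36 + 2 = 38
  Event 4 (return 8): 38 + 8 = 46
  Event 5 (restock 35): 46 + 35 = 81
  Event 6 (adjust +9): 81 + 9 = 90
  Event 7 (sale 10): sell min(10,90)=10. stock: 90 - 10 = 80. total_sold = 10
  Event 8 (sale 25): sell min(25,80)=25. stock: 80 - 25 = 55. total_sold = 35
  Event 9 (sale 1): sell min(1,55)=1. stock: 55 - 1 = 54. total_sold = 36
  Event 10 (sale 15): sell min(15,54)=15. stock: 54 - 15 = 39. total_sold = 51
  Event 11 (sale 18): sell min(18,39)=18. stock: 39 - 18 = 21. total_sold = 69
  Event 12 (sale 25): sell min(25,21)=21. stock: 21 - 21 = 0. total_sold = 90
  Event 13 (restock 9): 0 + 9 = 9
Final: stock = 9, total_sold = 90

First zero at event 12.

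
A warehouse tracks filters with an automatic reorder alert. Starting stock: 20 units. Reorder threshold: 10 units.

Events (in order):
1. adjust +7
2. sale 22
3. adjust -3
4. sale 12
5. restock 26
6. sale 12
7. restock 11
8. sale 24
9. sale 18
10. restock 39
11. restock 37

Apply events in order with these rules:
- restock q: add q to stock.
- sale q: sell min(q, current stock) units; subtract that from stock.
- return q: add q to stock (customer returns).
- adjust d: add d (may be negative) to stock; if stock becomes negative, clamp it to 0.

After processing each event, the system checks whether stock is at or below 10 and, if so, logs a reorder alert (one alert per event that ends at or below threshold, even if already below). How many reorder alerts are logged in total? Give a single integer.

Processing events:
Start: stock = 20
  Event 1 (adjust +7): 20 + 7 = 27
  Event 2 (sale 22): sell min(22,27)=22. stock: 27 - 22 = 5. total_sold = 22
  Event 3 (adjust -3): 5 + -3 = 2
  Event 4 (sale 12): sell min(12,2)=2. stock: 2 - 2 = 0. total_sold = 24
  Event 5 (restock 26): 0 + 26 = 26
  Event 6 (sale 12): sell min(12,26)=12. stock: 26 - 12 = 14. total_sold = 36
  Event 7 (restock 11): 14 + 11 = 25
  Event 8 (sale 24): sell min(24,25)=24. stock: 25 - 24 = 1. total_sold = 60
  Event 9 (sale 18): sell min(18,1)=1. stock: 1 - 1 = 0. total_sold = 61
  Event 10 (restock 39): 0 + 39 = 39
  Event 11 (restock 37): 39 + 37 = 76
Final: stock = 76, total_sold = 61

Checking against threshold 10:
  After event 1: stock=27 > 10
  After event 2: stock=5 <= 10 -> ALERT
  After event 3: stock=2 <= 10 -> ALERT
  After event 4: stock=0 <= 10 -> ALERT
  After event 5: stock=26 > 10
  After event 6: stock=14 > 10
  After event 7: stock=25 > 10
  After event 8: stock=1 <= 10 -> ALERT
  After event 9: stock=0 <= 10 -> ALERT
  After event 10: stock=39 > 10
  After event 11: stock=76 > 10
Alert events: [2, 3, 4, 8, 9]. Count = 5

Answer: 5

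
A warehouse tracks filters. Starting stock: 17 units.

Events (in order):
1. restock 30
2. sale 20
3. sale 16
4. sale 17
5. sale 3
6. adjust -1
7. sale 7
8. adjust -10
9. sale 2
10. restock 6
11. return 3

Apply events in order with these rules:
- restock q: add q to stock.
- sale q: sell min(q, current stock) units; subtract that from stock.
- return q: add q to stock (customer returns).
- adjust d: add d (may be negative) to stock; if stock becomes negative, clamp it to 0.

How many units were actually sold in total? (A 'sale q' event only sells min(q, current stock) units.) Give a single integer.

Answer: 47

Derivation:
Processing events:
Start: stock = 17
  Event 1 (restock 30): 17 + 30 = 47
  Event 2 (sale 20): sell min(20,47)=20. stock: 47 - 20 = 27. total_sold = 20
  Event 3 (sale 16): sell min(16,27)=16. stock: 27 - 16 = 11. total_sold = 36
  Event 4 (sale 17): sell min(17,11)=11. stock: 11 - 11 = 0. total_sold = 47
  Event 5 (sale 3): sell min(3,0)=0. stock: 0 - 0 = 0. total_sold = 47
  Event 6 (adjust -1): 0 + -1 = 0 (clamped to 0)
  Event 7 (sale 7): sell min(7,0)=0. stock: 0 - 0 = 0. total_sold = 47
  Event 8 (adjust -10): 0 + -10 = 0 (clamped to 0)
  Event 9 (sale 2): sell min(2,0)=0. stock: 0 - 0 = 0. total_sold = 47
  Event 10 (restock 6): 0 + 6 = 6
  Event 11 (return 3): 6 + 3 = 9
Final: stock = 9, total_sold = 47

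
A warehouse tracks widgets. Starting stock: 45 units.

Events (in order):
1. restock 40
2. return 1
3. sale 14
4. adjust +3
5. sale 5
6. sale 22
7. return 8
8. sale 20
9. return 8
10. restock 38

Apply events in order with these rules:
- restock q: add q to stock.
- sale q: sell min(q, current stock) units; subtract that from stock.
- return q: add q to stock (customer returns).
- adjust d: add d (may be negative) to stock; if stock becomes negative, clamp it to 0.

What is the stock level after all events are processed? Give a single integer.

Processing events:
Start: stock = 45
  Event 1 (restock 40): 45 + 40 = 85
  Event 2 (return 1): 85 + 1 = 86
  Event 3 (sale 14): sell min(14,86)=14. stock: 86 - 14 = 72. total_sold = 14
  Event 4 (adjust +3): 72 + 3 = 75
  Event 5 (sale 5): sell min(5,75)=5. stock: 75 - 5 = 70. total_sold = 19
  Event 6 (sale 22): sell min(22,70)=22. stock: 70 - 22 = 48. total_sold = 41
  Event 7 (return 8): 48 + 8 = 56
  Event 8 (sale 20): sell min(20,56)=20. stock: 56 - 20 = 36. total_sold = 61
  Event 9 (return 8): 36 + 8 = 44
  Event 10 (restock 38): 44 + 38 = 82
Final: stock = 82, total_sold = 61

Answer: 82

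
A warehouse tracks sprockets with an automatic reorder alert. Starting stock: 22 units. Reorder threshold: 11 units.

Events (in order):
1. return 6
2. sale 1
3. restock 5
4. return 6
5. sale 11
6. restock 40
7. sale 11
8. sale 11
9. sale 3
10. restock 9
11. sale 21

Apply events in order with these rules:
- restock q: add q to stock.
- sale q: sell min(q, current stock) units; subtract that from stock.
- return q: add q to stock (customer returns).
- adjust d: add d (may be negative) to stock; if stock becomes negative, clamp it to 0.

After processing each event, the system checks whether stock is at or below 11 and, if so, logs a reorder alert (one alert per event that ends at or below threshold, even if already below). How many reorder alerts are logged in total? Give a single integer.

Processing events:
Start: stock = 22
  Event 1 (return 6): 22 + 6 = 28
  Event 2 (sale 1): sell min(1,28)=1. stock: 28 - 1 = 27. total_sold = 1
  Event 3 (restock 5): 27 + 5 = 32
  Event 4 (return 6): 32 + 6 = 38
  Event 5 (sale 11): sell min(11,38)=11. stock: 38 - 11 = 27. total_sold = 12
  Event 6 (restock 40): 27 + 40 = 67
  Event 7 (sale 11): sell min(11,67)=11. stock: 67 - 11 = 56. total_sold = 23
  Event 8 (sale 11): sell min(11,56)=11. stock: 56 - 11 = 45. total_sold = 34
  Event 9 (sale 3): sell min(3,45)=3. stock: 45 - 3 = 42. total_sold = 37
  Event 10 (restock 9): 42 + 9 = 51
  Event 11 (sale 21): sell min(21,51)=21. stock: 51 - 21 = 30. total_sold = 58
Final: stock = 30, total_sold = 58

Checking against threshold 11:
  After event 1: stock=28 > 11
  After event 2: stock=27 > 11
  After event 3: stock=32 > 11
  After event 4: stock=38 > 11
  After event 5: stock=27 > 11
  After event 6: stock=67 > 11
  After event 7: stock=56 > 11
  After event 8: stock=45 > 11
  After event 9: stock=42 > 11
  After event 10: stock=51 > 11
  After event 11: stock=30 > 11
Alert events: []. Count = 0

Answer: 0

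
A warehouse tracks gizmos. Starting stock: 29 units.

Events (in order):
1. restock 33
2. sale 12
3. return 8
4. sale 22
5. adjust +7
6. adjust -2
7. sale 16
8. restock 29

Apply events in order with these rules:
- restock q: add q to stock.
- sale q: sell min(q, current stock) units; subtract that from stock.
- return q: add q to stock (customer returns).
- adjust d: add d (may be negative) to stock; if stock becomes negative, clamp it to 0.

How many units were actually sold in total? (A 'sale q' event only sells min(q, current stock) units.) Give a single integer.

Processing events:
Start: stock = 29
  Event 1 (restock 33): 29 + 33 = 62
  Event 2 (sale 12): sell min(12,62)=12. stock: 62 - 12 = 50. total_sold = 12
  Event 3 (return 8): 50 + 8 = 58
  Event 4 (sale 22): sell min(22,58)=22. stock: 58 - 22 = 36. total_sold = 34
  Event 5 (adjust +7): 36 + 7 = 43
  Event 6 (adjust -2): 43 + -2 = 41
  Event 7 (sale 16): sell min(16,41)=16. stock: 41 - 16 = 25. total_sold = 50
  Event 8 (restock 29): 25 + 29 = 54
Final: stock = 54, total_sold = 50

Answer: 50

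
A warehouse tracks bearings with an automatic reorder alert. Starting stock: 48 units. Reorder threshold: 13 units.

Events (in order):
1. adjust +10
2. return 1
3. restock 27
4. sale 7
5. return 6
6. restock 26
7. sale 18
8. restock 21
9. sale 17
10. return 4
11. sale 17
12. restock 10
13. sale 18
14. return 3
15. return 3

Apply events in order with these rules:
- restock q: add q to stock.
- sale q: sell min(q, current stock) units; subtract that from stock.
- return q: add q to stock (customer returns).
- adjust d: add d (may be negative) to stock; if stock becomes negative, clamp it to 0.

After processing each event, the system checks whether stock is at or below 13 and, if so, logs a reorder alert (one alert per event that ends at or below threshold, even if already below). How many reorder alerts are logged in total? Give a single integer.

Answer: 0

Derivation:
Processing events:
Start: stock = 48
  Event 1 (adjust +10): 48 + 10 = 58
  Event 2 (return 1): 58 + 1 = 59
  Event 3 (restock 27): 59 + 27 = 86
  Event 4 (sale 7): sell min(7,86)=7. stock: 86 - 7 = 79. total_sold = 7
  Event 5 (return 6): 79 + 6 = 85
  Event 6 (restock 26): 85 + 26 = 111
  Event 7 (sale 18): sell min(18,111)=18. stock: 111 - 18 = 93. total_sold = 25
  Event 8 (restock 21): 93 + 21 = 114
  Event 9 (sale 17): sell min(17,114)=17. stock: 114 - 17 = 97. total_sold = 42
  Event 10 (return 4): 97 + 4 = 101
  Event 11 (sale 17): sell min(17,101)=17. stock: 101 - 17 = 84. total_sold = 59
  Event 12 (restock 10): 84 + 10 = 94
  Event 13 (sale 18): sell min(18,94)=18. stock: 94 - 18 = 76. total_sold = 77
  Event 14 (return 3): 76 + 3 = 79
  Event 15 (return 3): 79 + 3 = 82
Final: stock = 82, total_sold = 77

Checking against threshold 13:
  After event 1: stock=58 > 13
  After event 2: stock=59 > 13
  After event 3: stock=86 > 13
  After event 4: stock=79 > 13
  After event 5: stock=85 > 13
  After event 6: stock=111 > 13
  After event 7: stock=93 > 13
  After event 8: stock=114 > 13
  After event 9: stock=97 > 13
  After event 10: stock=101 > 13
  After event 11: stock=84 > 13
  After event 12: stock=94 > 13
  After event 13: stock=76 > 13
  After event 14: stock=79 > 13
  After event 15: stock=82 > 13
Alert events: []. Count = 0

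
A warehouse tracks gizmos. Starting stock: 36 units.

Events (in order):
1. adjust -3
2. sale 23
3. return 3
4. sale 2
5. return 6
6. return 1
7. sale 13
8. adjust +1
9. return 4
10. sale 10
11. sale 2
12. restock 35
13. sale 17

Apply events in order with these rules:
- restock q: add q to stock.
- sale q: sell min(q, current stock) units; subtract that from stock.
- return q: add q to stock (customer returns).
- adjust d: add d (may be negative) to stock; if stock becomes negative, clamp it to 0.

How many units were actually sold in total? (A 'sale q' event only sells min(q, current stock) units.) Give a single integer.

Answer: 65

Derivation:
Processing events:
Start: stock = 36
  Event 1 (adjust -3): 36 + -3 = 33
  Event 2 (sale 23): sell min(23,33)=23. stock: 33 - 23 = 10. total_sold = 23
  Event 3 (return 3): 10 + 3 = 13
  Event 4 (sale 2): sell min(2,13)=2. stock: 13 - 2 = 11. total_sold = 25
  Event 5 (return 6): 11 + 6 = 17
  Event 6 (return 1): 17 + 1 = 18
  Event 7 (sale 13): sell min(13,18)=13. stock: 18 - 13 = 5. total_sold = 38
  Event 8 (adjust +1): 5 + 1 = 6
  Event 9 (return 4): 6 + 4 = 10
  Event 10 (sale 10): sell min(10,10)=10. stock: 10 - 10 = 0. total_sold = 48
  Event 11 (sale 2): sell min(2,0)=0. stock: 0 - 0 = 0. total_sold = 48
  Event 12 (restock 35): 0 + 35 = 35
  Event 13 (sale 17): sell min(17,35)=17. stock: 35 - 17 = 18. total_sold = 65
Final: stock = 18, total_sold = 65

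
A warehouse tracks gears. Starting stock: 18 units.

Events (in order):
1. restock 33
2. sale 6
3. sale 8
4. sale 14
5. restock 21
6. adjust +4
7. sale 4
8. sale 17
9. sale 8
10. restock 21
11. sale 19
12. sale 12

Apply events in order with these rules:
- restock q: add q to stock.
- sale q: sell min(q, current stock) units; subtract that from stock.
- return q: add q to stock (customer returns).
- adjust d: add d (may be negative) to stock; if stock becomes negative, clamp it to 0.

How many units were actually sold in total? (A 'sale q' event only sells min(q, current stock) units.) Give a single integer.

Processing events:
Start: stock = 18
  Event 1 (restock 33): 18 + 33 = 51
  Event 2 (sale 6): sell min(6,51)=6. stock: 51 - 6 = 45. total_sold = 6
  Event 3 (sale 8): sell min(8,45)=8. stock: 45 - 8 = 37. total_sold = 14
  Event 4 (sale 14): sell min(14,37)=14. stock: 37 - 14 = 23. total_sold = 28
  Event 5 (restock 21): 23 + 21 = 44
  Event 6 (adjust +4): 44 + 4 = 48
  Event 7 (sale 4): sell min(4,48)=4. stock: 48 - 4 = 44. total_sold = 32
  Event 8 (sale 17): sell min(17,44)=17. stock: 44 - 17 = 27. total_sold = 49
  Event 9 (sale 8): sell min(8,27)=8. stock: 27 - 8 = 19. total_sold = 57
  Event 10 (restock 21): 19 + 21 = 40
  Event 11 (sale 19): sell min(19,40)=19. stock: 40 - 19 = 21. total_sold = 76
  Event 12 (sale 12): sell min(12,21)=12. stock: 21 - 12 = 9. total_sold = 88
Final: stock = 9, total_sold = 88

Answer: 88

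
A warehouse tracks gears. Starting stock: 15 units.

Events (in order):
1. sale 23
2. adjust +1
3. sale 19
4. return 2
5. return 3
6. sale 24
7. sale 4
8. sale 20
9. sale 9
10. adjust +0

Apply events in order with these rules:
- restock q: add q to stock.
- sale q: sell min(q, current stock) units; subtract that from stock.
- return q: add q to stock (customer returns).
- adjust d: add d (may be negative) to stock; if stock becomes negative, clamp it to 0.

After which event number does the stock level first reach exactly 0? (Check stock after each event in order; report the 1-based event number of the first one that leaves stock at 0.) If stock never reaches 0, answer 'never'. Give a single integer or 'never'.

Answer: 1

Derivation:
Processing events:
Start: stock = 15
  Event 1 (sale 23): sell min(23,15)=15. stock: 15 - 15 = 0. total_sold = 15
  Event 2 (adjust +1): 0 + 1 = 1
  Event 3 (sale 19): sell min(19,1)=1. stock: 1 - 1 = 0. total_sold = 16
  Event 4 (return 2): 0 + 2 = 2
  Event 5 (return 3): 2 + 3 = 5
  Event 6 (sale 24): sell min(24,5)=5. stock: 5 - 5 = 0. total_sold = 21
  Event 7 (sale 4): sell min(4,0)=0. stock: 0 - 0 = 0. total_sold = 21
  Event 8 (sale 20): sell min(20,0)=0. stock: 0 - 0 = 0. total_sold = 21
  Event 9 (sale 9): sell min(9,0)=0. stock: 0 - 0 = 0. total_sold = 21
  Event 10 (adjust +0): 0 + 0 = 0
Final: stock = 0, total_sold = 21

First zero at event 1.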